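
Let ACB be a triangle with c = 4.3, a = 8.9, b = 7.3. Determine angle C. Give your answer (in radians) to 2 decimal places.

∠C ≈ 0.50 rad

By the law of cosines, cos C = (b² + a² − c²) / (2·b·a) ≈ 0.87740, so ∠C ≈ 0.5004 rad.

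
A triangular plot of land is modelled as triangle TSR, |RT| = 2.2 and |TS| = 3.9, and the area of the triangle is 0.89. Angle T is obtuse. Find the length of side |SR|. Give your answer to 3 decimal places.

From area = ½·|RT|·|TS|·sin T, we get sin T = 2·area/(|RT|·|TS|) ≈ 0.20746.
Taking the obtuse solution, ∠T ≈ 168.03°.
Law of cosines then gives |SR| ≈ 6.0693.

6.069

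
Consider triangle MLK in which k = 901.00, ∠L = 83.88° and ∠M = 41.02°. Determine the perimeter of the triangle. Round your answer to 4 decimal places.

perimeter ≈ 2714.3367

The third angle is ∠K = 180° − ∠M − ∠L = 55.10°.
Law of sines: m = k·sin M/sin K ≈ 721.02.
Law of sines: l = k·sin L/sin K ≈ 1092.3.
Semiperimeter s = (721.02+1092.3+901)/2 = 1357.2.
Perimeter = 721.02 + 1092.3 + 901 = 2714.3.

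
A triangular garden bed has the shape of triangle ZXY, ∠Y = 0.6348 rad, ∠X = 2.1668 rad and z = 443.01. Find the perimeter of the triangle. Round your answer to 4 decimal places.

perimeter ≈ 2330.2014

The third angle is ∠Z = π − ∠X − ∠Y = 0.3400 rad.
Law of sines: x = z·sin X/sin Z ≈ 1099.4.
Law of sines: y = z·sin Y/sin Z ≈ 787.79.
Semiperimeter s = (443.01+1099.4+787.79)/2 = 1165.1.
Perimeter = 443.01 + 1099.4 + 787.79 = 2330.2.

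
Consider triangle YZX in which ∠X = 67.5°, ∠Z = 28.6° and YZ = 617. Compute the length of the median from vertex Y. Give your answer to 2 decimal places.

The third angle is ∠Y = 180° − ∠Z − ∠X = 83.90°.
Law of sines: ZX = YZ·sin Y/sin X ≈ 664.05.
Law of sines: XY = YZ·sin Z/sin X ≈ 319.69.
Median from Y: ½√(2·XY² + 2·YZ² − ZX²) ≈ 362.22.

m_Y ≈ 362.22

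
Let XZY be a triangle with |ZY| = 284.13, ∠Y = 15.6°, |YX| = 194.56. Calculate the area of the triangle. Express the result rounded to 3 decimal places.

7432.989

Area = ½·|ZY|·|YX|·sin Y ≈ 7433.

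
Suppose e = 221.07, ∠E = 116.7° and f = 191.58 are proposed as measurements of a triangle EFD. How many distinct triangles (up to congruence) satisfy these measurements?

f·sin E = 191.58·sin(116.7°) ≈ 171.2.
Since ∠E is not acute, a triangle exists only if e > f; here e > f, so there is exactly one triangle.

1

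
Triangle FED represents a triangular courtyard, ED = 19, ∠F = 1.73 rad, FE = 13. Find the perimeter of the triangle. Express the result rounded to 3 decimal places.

Law of sines: sin D = FE·sin F/ED ≈ 0.67556.
Since ED ≥ FE, only the acute value applies: ∠D ≈ 0.742 rad.
Then ∠E = π − ∠F − ∠D ≈ 0.670 rad.
Law of sines gives DF = ED·sin E/sin F ≈ 11.948.
Semiperimeter s = (19+11.948+13)/2 = 21.974.
Perimeter = 19 + 11.948 + 13 = 43.948.

43.948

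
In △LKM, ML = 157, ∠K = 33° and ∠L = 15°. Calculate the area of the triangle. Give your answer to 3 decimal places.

The third angle is ∠M = 180° − ∠L − ∠K = 132.00°.
Law of sines: KM = ML·sin L/sin K ≈ 74.608.
Law of sines: LK = ML·sin M/sin K ≈ 214.22.
Area = ½·ML·KM·sin M ≈ 4352.4.

4352.414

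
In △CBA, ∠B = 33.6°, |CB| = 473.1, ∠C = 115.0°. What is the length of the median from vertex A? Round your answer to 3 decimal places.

639.482

The third angle is ∠A = 180° − ∠C − ∠B = 31.40°.
Law of sines: |BA| = |CB|·sin C/sin A ≈ 822.97.
Law of sines: |AC| = |CB|·sin B/sin A ≈ 502.5.
Median from A: ½√(2·|BA|² + 2·|AC|² − |CB|²) ≈ 639.48.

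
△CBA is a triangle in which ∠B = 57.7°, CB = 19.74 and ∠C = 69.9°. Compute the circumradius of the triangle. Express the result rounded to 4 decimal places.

12.4576

The third angle is ∠A = 180° − ∠C − ∠B = 52.40°.
Law of sines: BA = CB·sin C/sin A ≈ 23.398.
Law of sines: AC = CB·sin B/sin A ≈ 21.06.
Circumradius = CB/(2 sin A) ≈ 12.458.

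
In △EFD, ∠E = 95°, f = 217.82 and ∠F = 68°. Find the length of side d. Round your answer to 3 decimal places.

The third angle is ∠D = 180° − ∠E − ∠F = 17.00°.
Law of sines: d = f·sin D/sin F ≈ 68.686.

68.686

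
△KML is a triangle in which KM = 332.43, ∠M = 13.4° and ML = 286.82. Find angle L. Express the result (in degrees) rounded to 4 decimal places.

115.3870

By the law of cosines, LK² = KM² + ML² − 2·KM·ML·cos M = 7271.8, so LK ≈ 85.275.
Law of cosines again: cos L = (ML² + LK² − KM²)/(2·ML·LK) ≈ -0.42873, so ∠L ≈ 115.39°.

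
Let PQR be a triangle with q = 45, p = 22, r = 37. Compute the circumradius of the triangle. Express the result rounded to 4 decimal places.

22.6266

By the law of cosines, cos P = (q² + r² − p²) / (2·q·r) ≈ 0.87387, so ∠P ≈ 29.09°.
Circumradius = p/(2 sin P) ≈ 22.627.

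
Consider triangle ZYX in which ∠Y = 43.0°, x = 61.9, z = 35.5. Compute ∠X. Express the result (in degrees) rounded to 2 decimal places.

∠X ≈ 103.03°

By the law of cosines, y² = x² + z² − 2·x·z·cos Y = 1877.6, so y ≈ 43.332.
Law of cosines again: cos X = (z² + y² − x²)/(2·z·y) ≈ -0.22549, so ∠X ≈ 103.03°.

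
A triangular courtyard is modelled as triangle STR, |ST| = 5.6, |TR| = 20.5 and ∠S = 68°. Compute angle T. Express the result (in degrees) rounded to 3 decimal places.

Law of sines: sin R = |ST|·sin S/|TR| ≈ 0.25328.
Since |TR| ≥ |ST|, only the acute value applies: ∠R ≈ 14.67°.
Then ∠T = 180° − ∠S − ∠R ≈ 97.33°.

∠T ≈ 97.328°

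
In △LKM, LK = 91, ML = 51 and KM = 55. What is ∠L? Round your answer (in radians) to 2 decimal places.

∠L ≈ 0.56 rad

By the law of cosines, cos L = (ML² + LK² − KM²) / (2·ML·LK) ≈ 0.84648, so ∠L ≈ 0.561 rad.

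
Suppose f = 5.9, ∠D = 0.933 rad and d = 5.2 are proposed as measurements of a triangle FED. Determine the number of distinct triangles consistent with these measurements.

2

f·sin D = 5.9·sin(0.933 rad) ≈ 4.74.
Since f sin D < d < f (4.74 < 5.2 < 5.9), two triangles exist.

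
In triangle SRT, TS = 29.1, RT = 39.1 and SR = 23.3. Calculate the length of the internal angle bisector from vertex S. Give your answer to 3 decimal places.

By the law of cosines, cos S = (TS² + SR² − RT²) / (2·TS·SR) ≈ -0.10258, so ∠S ≈ 95.89°.
The bisector from S has length 2·TS·SR·cos(∠S/2)/(TS+SR) ≈ 17.335.

t_S ≈ 17.335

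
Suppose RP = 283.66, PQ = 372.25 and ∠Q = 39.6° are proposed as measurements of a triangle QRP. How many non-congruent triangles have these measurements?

PQ·sin Q = 372.25·sin(39.6°) ≈ 237.3.
Since PQ sin Q < RP < PQ (237.3 < 283.66 < 372.25), two triangles exist.

2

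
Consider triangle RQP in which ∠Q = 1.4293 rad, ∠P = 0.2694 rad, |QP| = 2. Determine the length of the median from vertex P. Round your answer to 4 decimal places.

1.9801

The third angle is ∠R = π − ∠Q − ∠P = 1.4429 rad.
Law of sines: |PR| = |QP|·sin Q/sin R ≈ 1.9963.
Law of sines: |RQ| = |QP|·sin P/sin R ≈ 0.53669.
Median from P: ½√(2·|QP|² + 2·|PR|² − |RQ|²) ≈ 1.9801.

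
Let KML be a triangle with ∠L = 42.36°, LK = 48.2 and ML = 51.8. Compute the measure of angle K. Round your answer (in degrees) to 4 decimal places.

∠K ≈ 74.1281°

By the law of cosines, KM² = ML² + LK² − 2·ML·LK·cos L = 1316.6, so KM ≈ 36.286.
Law of cosines again: cos K = (LK² + KM² − ML²)/(2·LK·KM) ≈ 0.27349, so ∠K ≈ 74.13°.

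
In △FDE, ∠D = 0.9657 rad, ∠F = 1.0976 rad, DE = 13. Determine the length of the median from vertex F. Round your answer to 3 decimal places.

10.616

The third angle is ∠E = π − ∠F − ∠D = 1.0783 rad.
Law of sines: EF = DE·sin D/sin F ≈ 12.012.
Law of sines: FD = DE·sin E/sin F ≈ 12.869.
Median from F: ½√(2·EF² + 2·FD² − DE²) ≈ 10.616.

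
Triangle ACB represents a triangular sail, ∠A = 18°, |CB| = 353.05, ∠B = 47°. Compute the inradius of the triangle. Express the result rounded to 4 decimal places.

r ≈ 120.2113

The third angle is ∠C = 180° − ∠B − ∠A = 115.00°.
Law of sines: |BA| = |CB|·sin C/sin A ≈ 1035.5.
Law of sines: |AC| = |CB|·sin B/sin A ≈ 835.57.
Area = ½·|CB|·|BA|·sin B ≈ 1.3368e+05.
Semiperimeter s = (353.05+1035.5+835.57)/2 = 1112.
Inradius = area/s = 1.3368e+05/1112 ≈ 120.21.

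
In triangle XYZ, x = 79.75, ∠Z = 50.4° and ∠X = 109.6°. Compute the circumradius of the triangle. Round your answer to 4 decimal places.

R ≈ 42.3276

The third angle is ∠Y = 180° − ∠Z − ∠X = 20.00°.
Law of sines: y = x·sin Y/sin X ≈ 28.954.
Law of sines: z = x·sin Z/sin X ≈ 65.228.
Circumradius = x/(2 sin X) ≈ 42.328.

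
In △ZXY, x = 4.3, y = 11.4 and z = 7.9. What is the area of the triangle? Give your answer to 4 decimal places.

Semiperimeter s = (7.9 + 4.3 + 11.4)/2 = 11.8.
Heron's formula: area = √(11.8·3.9·7.5·0.4) ≈ 11.75.

area ≈ 11.7499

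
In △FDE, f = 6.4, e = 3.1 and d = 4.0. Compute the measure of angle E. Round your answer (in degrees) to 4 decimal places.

∠E ≈ 22.3611°

By the law of cosines, cos E = (f² + d² − e²) / (2·f·d) ≈ 0.92480, so ∠E ≈ 22.36°.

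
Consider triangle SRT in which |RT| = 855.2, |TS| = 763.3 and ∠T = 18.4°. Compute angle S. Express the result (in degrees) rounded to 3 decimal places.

∠S ≈ 100.119°

By the law of cosines, |SR|² = |RT|² + |TS|² − 2·|RT|·|TS|·cos T = 75190, so |SR| ≈ 274.21.
Law of cosines again: cos S = (|TS|² + |SR|² − |RT|²)/(2·|TS|·|SR|) ≈ -0.17570, so ∠S ≈ 100.12°.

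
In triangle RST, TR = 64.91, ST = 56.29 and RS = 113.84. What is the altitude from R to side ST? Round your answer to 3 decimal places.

h_R ≈ 41.937

Semiperimeter s = (56.29 + 64.91 + 113.84)/2 = 117.52.
Heron's formula: area = √(117.52·61.23·52.61·3.68) ≈ 1180.3.
The altitude from R has length 2·area/ST ≈ 41.937.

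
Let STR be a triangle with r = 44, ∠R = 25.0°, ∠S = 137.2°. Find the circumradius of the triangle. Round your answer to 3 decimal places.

The third angle is ∠T = 180° − ∠R − ∠S = 17.80°.
Law of sines: s = r·sin S/sin R ≈ 70.739.
Law of sines: t = r·sin T/sin R ≈ 31.827.
Circumradius = r/(2 sin R) ≈ 52.056.

52.056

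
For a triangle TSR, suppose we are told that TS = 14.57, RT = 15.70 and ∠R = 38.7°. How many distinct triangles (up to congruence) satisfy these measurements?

2

RT·sin R = 15.70·sin(38.7°) ≈ 9.816.
Since RT sin R < TS < RT (9.816 < 14.57 < 15.70), two triangles exist.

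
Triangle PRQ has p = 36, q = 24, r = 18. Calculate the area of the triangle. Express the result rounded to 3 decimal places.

191.977

Semiperimeter s = (36 + 18 + 24)/2 = 39.
Heron's formula: area = √(39·3·21·15) ≈ 191.98.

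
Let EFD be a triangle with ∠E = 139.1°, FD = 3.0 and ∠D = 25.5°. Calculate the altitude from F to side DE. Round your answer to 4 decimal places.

The third angle is ∠F = 180° − ∠D − ∠E = 15.40°.
Law of sines: DE = FD·sin F/sin E ≈ 1.2168.
Law of sines: EF = FD·sin D/sin E ≈ 1.9726.
Area = ½·FD·DE·sin D ≈ 0.78575.
The altitude from F has length 2·area/DE ≈ 1.2915.

h_F ≈ 1.2915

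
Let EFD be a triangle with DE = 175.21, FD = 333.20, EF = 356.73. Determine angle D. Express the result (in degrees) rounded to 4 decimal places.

82.8838

By the law of cosines, cos D = (FD² + DE² − EF²) / (2·FD·DE) ≈ 0.12388, so ∠D ≈ 82.88°.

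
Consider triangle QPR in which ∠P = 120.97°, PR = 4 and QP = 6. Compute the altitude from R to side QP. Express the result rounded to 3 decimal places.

By the law of cosines, RQ² = QP² + PR² − 2·QP·PR·cos P = 76.7, so RQ ≈ 8.7579.
Area = ½·QP·PR·sin P ≈ 10.289.
The altitude from R has length 2·area/QP ≈ 3.4297.

h_R ≈ 3.430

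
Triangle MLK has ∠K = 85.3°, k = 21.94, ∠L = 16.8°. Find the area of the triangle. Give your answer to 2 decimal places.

area ≈ 68.25

The third angle is ∠M = 180° − ∠L − ∠K = 77.90°.
Law of sines: m = k·sin M/sin K ≈ 21.525.
Law of sines: l = k·sin L/sin K ≈ 6.3628.
Area = ½·k·m·sin L ≈ 68.249.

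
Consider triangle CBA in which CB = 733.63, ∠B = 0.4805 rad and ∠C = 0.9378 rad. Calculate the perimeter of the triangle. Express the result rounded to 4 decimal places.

The third angle is ∠A = π − ∠C − ∠B = 1.7233 rad.
Law of sines: BA = CB·sin C/sin A ≈ 598.44.
Law of sines: AC = CB·sin B/sin A ≈ 343.08.
Semiperimeter s = (598.44+343.08+733.63)/2 = 837.58.
Perimeter = 598.44 + 343.08 + 733.63 = 1675.2.

1675.1523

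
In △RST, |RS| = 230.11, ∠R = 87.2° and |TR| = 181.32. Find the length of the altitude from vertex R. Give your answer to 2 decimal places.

145.75

By the law of cosines, |ST|² = |TR|² + |RS|² − 2·|TR|·|RS|·cos R = 81751, so |ST| ≈ 285.92.
Area = ½·|TR|·|RS|·sin R ≈ 20837.
The altitude from R has length 2·area/|ST| ≈ 145.75.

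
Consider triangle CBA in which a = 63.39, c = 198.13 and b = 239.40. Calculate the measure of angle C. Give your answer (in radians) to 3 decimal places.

0.756

By the law of cosines, cos C = (b² + a² − c²) / (2·b·a) ≈ 0.72733, so ∠C ≈ 0.756 rad.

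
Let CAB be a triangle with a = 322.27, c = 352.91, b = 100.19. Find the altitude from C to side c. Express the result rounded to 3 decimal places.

Semiperimeter s = (352.91 + 322.27 + 100.19)/2 = 387.69.
Heron's formula: area = √(387.69·34.775·65.415·287.5) ≈ 15923.
The altitude from C has length 2·area/c ≈ 90.239.

90.239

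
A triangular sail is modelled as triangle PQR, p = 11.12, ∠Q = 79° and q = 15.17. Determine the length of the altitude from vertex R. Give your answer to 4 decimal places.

Law of sines: sin P = p·sin Q/q ≈ 0.71956.
Since q ≥ p, only the acute value applies: ∠P ≈ 46.02°.
Then ∠R = 180° − ∠Q − ∠P ≈ 54.98°.
Law of sines gives r = q·sin R/sin Q ≈ 12.656.
Area = ½·q·p·sin R ≈ 69.076.
The altitude from R has length 2·area/r ≈ 10.916.

h_R ≈ 10.9157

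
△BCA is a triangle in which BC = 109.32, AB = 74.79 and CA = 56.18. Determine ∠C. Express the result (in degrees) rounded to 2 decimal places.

∠C ≈ 39.24°

By the law of cosines, cos C = (BC² + CA² − AB²) / (2·BC·CA) ≈ 0.77451, so ∠C ≈ 39.24°.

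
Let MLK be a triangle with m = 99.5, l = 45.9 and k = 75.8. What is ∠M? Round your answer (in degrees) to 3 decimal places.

∠M ≈ 107.115°

By the law of cosines, cos M = (l² + k² − m²) / (2·l·k) ≈ -0.29429, so ∠M ≈ 107.11°.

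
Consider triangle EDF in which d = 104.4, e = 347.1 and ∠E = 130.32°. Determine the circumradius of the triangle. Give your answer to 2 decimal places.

Law of sines: sin D = d·sin E/e ≈ 0.22933.
Since e ≥ d, only the acute value applies: ∠D ≈ 13.26°.
Then ∠F = 180° − ∠E − ∠D ≈ 36.42°.
Law of sines gives f = e·sin F/sin E ≈ 270.3.
Circumradius = e/(2 sin E) ≈ 227.62.

R ≈ 227.62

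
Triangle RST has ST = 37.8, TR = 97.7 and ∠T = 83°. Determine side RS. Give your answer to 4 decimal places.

By the law of cosines, RS² = ST² + TR² − 2·ST·TR·cos T = 10074, so RS ≈ 100.37.

100.3693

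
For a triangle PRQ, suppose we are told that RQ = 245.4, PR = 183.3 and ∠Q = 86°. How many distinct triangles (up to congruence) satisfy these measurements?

0

RQ·sin Q = 245.4·sin(86°) ≈ 244.8.
Since PR = 183.3 < 244.8 = RQ sin Q, no triangle exists.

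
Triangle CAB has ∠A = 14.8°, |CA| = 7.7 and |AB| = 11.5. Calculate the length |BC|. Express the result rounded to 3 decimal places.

By the law of cosines, |BC|² = |CA|² + |AB|² − 2·|CA|·|AB|·cos A = 20.316, so |BC| ≈ 4.5073.

4.507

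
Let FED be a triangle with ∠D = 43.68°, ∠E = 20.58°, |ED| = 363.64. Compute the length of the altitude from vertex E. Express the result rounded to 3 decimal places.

h_E ≈ 251.141

The third angle is ∠F = 180° − ∠E − ∠D = 115.74°.
Law of sines: |DF| = |ED|·sin E/sin F ≈ 141.91.
Law of sines: |FE| = |ED|·sin D/sin F ≈ 278.81.
Area = ½·|ED|·|DF|·sin D ≈ 17819.
The altitude from E has length 2·area/|DF| ≈ 251.14.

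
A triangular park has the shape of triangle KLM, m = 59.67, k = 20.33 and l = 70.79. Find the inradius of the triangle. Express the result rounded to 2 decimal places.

r ≈ 7.27

Semiperimeter s = (20.33 + 70.79 + 59.67)/2 = 75.395.
Heron's formula: area = √(75.395·55.065·4.605·15.725) ≈ 548.3.
Inradius = area/s = 548.3/75.395 ≈ 7.2724.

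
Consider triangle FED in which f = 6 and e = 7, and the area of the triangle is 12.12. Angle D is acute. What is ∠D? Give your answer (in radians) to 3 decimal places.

From area = ½·f·e·sin D, we get sin D = 2·area/(f·e) ≈ 0.57714.
Taking the acute solution, ∠D ≈ 0.615 rad.

0.615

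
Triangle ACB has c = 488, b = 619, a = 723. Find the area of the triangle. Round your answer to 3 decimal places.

area ≈ 149011.901

Semiperimeter s = (723 + 488 + 619)/2 = 915.
Heron's formula: area = √(915·192·427·296) ≈ 1.4901e+05.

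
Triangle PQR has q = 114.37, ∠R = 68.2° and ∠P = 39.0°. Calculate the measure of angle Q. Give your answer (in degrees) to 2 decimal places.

The third angle is ∠Q = 180° − ∠R − ∠P = 72.80°.

72.80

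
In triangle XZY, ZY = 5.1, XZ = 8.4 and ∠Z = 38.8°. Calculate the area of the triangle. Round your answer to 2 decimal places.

area ≈ 13.42

Area = ½·XZ·ZY·sin Z ≈ 13.422.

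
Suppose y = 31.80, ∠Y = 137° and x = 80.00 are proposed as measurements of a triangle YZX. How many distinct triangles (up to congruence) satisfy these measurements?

0

x·sin Y = 80.00·sin(137°) ≈ 54.56.
Since ∠Y is not acute, a triangle exists only if y > x; here y ≤ x, so there is no triangle.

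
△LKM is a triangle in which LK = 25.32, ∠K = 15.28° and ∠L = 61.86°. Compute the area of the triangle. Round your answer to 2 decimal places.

The third angle is ∠M = 180° − ∠L − ∠K = 102.86°.
Law of sines: KM = LK·sin L/sin M ≈ 22.902.
Law of sines: ML = LK·sin K/sin M ≈ 6.8444.
Area = ½·LK·KM·sin K ≈ 76.408.

area ≈ 76.41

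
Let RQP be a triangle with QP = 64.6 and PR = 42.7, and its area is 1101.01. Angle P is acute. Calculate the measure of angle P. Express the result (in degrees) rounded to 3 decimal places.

∠P ≈ 52.967°

From area = ½·QP·PR·sin P, we get sin P = 2·area/(QP·PR) ≈ 0.79829.
Taking the acute solution, ∠P ≈ 52.97°.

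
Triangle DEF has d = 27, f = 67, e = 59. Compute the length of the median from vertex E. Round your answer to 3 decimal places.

m_E ≈ 41.698

Median from E: ½√(2·f² + 2·d² − e²) ≈ 41.698.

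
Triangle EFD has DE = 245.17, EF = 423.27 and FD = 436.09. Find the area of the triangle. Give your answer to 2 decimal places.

Semiperimeter s = (436.09 + 245.17 + 423.27)/2 = 552.26.
Heron's formula: area = √(552.26·116.18·307.1·129) ≈ 50414.

50414.20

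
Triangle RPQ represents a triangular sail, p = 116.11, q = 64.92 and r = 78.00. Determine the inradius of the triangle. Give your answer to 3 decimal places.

Semiperimeter s = (78 + 116.11 + 64.92)/2 = 129.52.
Heron's formula: area = √(129.52·51.515·13.405·64.595) ≈ 2403.6.
Inradius = area/s = 2403.6/129.52 ≈ 18.558.

18.558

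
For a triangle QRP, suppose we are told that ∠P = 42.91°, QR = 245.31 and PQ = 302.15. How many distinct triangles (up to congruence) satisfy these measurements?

PQ·sin P = 302.15·sin(42.91°) ≈ 205.7.
Since PQ sin P < QR < PQ (205.7 < 245.31 < 302.15), two triangles exist.

2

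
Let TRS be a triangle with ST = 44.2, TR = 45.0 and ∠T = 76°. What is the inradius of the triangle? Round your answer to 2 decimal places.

r ≈ 13.39

By the law of cosines, RS² = ST² + TR² − 2·ST·TR·cos T = 3016.3, so RS ≈ 54.921.
Area = ½·ST·TR·sin T ≈ 964.96.
Semiperimeter s = (54.921+44.2+45)/2 = 72.06.
Inradius = area/s = 964.96/72.06 ≈ 13.391.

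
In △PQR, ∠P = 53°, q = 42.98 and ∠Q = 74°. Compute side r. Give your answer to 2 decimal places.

The third angle is ∠R = 180° − ∠P − ∠Q = 53.00°.
Law of sines: r = q·sin R/sin Q ≈ 35.709.

35.71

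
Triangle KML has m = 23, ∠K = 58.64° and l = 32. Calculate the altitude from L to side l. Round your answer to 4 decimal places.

By the law of cosines, k² = m² + l² − 2·m·l·cos K = 786.95, so k ≈ 28.053.
Area = ½·m·l·sin K ≈ 314.24.
The altitude from L has length 2·area/l ≈ 19.64.

h_L ≈ 19.6400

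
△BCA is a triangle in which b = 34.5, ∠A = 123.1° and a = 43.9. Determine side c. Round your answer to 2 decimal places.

Law of sines: sin B = b·sin A/a ≈ 0.65834.
Since a ≥ b, only the acute value applies: ∠B ≈ 41.17°.
Then ∠C = 180° − ∠A − ∠B ≈ 15.73°.
Law of sines gives c = a·sin C/sin A ≈ 14.204.

14.20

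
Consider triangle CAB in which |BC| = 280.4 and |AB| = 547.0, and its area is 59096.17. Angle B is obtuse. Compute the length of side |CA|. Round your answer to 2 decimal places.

757.19

From area = ½·|AB|·|BC|·sin B, we get sin B = 2·area/(|AB|·|BC|) ≈ 0.77059.
Taking the obtuse solution, ∠B ≈ 129.59°.
Law of cosines then gives |CA| ≈ 757.19.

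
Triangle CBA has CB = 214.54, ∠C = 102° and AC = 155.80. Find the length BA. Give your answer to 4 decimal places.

By the law of cosines, BA² = AC² + CB² − 2·AC·CB·cos C = 84200, so BA ≈ 290.17.

290.1725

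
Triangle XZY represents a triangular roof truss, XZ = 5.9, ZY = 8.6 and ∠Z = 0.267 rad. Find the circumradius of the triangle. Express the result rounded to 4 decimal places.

6.2526

By the law of cosines, YX² = XZ² + ZY² − 2·XZ·ZY·cos Z = 10.886, so YX ≈ 3.2994.
Area = ½·XZ·ZY·sin Z ≈ 6.6936.
Circumradius = YX/(2 sin Z) ≈ 6.2526.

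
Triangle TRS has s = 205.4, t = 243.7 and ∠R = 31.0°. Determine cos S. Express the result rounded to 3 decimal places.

0.539

By the law of cosines, r² = s² + t² − 2·s·t·cos R = 15766, so r ≈ 125.56.
Law of cosines again: cos S = (t² + r² − s²)/(2·t·r) ≈ 0.53868, so ∠S ≈ 57.41°.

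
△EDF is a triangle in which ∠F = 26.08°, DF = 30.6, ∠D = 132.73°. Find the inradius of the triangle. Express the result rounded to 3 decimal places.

6.435

The third angle is ∠E = 180° − ∠D − ∠F = 21.19°.
Law of sines: FE = DF·sin D/sin E ≈ 62.185.
Law of sines: ED = DF·sin F/sin E ≈ 37.217.
Area = ½·DF·FE·sin F ≈ 418.27.
Semiperimeter s = (30.6+62.185+37.217)/2 = 65.001.
Inradius = area/s = 418.27/65.001 ≈ 6.4349.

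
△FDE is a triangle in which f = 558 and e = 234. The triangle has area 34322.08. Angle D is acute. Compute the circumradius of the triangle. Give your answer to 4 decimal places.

360.8785

From area = ½·e·f·sin D, we get sin D = 2·area/(e·f) ≈ 0.52572.
Taking the acute solution, ∠D ≈ 0.554 rad.
Law of cosines then gives d ≈ 379.44.
Circumradius = d/(2 sin D) ≈ 360.88.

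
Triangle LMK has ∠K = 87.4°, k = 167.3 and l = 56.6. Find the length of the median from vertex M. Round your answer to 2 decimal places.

Law of sines: sin L = l·sin K/k ≈ 0.33797.
Since k ≥ l, only the acute value applies: ∠L ≈ 19.75°.
Then ∠M = 180° − ∠K − ∠L ≈ 72.85°.
Law of sines gives m = k·sin M/sin K ≈ 160.02.
Median from M: ½√(2·k² + 2·l² − m²) ≈ 95.888.

95.89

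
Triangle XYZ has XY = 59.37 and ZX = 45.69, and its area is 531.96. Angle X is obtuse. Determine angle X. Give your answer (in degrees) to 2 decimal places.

From area = ½·ZX·XY·sin X, we get sin X = 2·area/(ZX·XY) ≈ 0.39221.
Taking the obtuse solution, ∠X ≈ 156.91°.

∠X ≈ 156.91°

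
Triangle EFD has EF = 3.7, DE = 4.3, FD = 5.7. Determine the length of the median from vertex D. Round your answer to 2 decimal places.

4.70

Median from D: ½√(2·FD² + 2·DE² − EF²) ≈ 4.6976.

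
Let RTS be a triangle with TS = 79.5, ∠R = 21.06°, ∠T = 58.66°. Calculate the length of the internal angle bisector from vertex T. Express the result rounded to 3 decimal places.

The third angle is ∠S = 180° − ∠R − ∠T = 100.28°.
Law of sines: SR = TS·sin T/sin R ≈ 188.96.
Law of sines: RT = TS·sin S/sin R ≈ 217.68.
The bisector from T has length 2·RT·TS·cos(∠T/2)/(RT+TS) ≈ 101.54.

101.536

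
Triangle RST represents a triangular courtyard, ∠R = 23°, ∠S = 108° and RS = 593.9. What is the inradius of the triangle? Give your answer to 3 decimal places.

105.270

The third angle is ∠T = 180° − ∠R − ∠S = 49.00°.
Law of sines: ST = RS·sin R/sin T ≈ 307.48.
Law of sines: TR = RS·sin S/sin T ≈ 748.41.
Area = ½·RS·ST·sin S ≈ 86836.
Semiperimeter s = (307.48+748.41+593.9)/2 = 824.89.
Inradius = area/s = 86836/824.89 ≈ 105.27.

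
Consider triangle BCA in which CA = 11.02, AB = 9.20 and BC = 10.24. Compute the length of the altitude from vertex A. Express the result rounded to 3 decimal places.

h_A ≈ 8.579

Semiperimeter s = (11.02 + 9.2 + 10.24)/2 = 15.23.
Heron's formula: area = √(15.23·4.21·6.03·4.99) ≈ 43.924.
The altitude from A has length 2·area/BC ≈ 8.5789.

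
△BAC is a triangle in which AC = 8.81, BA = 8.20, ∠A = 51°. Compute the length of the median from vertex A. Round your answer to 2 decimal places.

By the law of cosines, CB² = BA² + AC² − 2·BA·AC·cos A = 53.929, so CB ≈ 7.3437.
Median from A: ½√(2·BA² + 2·AC² − CB²) ≈ 7.6776.

m_A ≈ 7.68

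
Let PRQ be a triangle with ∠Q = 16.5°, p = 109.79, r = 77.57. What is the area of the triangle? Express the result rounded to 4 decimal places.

1209.3956

Area = ½·p·r·sin Q ≈ 1209.4.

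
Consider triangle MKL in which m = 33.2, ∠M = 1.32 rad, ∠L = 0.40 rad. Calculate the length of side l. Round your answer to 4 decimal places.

The third angle is ∠K = π − ∠L − ∠M = 1.422 rad.
Law of sines: l = m·sin L/sin M ≈ 13.346.

13.3462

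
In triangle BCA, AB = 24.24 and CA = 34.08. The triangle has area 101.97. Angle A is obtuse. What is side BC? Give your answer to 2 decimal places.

From area = ½·CA·AB·sin A, we get sin A = 2·area/(CA·AB) ≈ 0.24687.
Taking the obtuse solution, ∠A ≈ 2.8921 rad.
Law of cosines then gives BC ≈ 57.88.

57.88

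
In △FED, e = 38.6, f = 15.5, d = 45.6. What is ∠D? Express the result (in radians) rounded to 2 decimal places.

∠D ≈ 1.87 rad

By the law of cosines, cos D = (f² + e² − d²) / (2·f·e) ≈ -0.29179, so ∠D ≈ 1.867 rad.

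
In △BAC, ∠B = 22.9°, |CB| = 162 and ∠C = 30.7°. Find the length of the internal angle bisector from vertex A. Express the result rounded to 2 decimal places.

40.08

The third angle is ∠A = 180° − ∠C − ∠B = 126.40°.
Law of sines: |AC| = |CB|·sin B/sin A ≈ 78.319.
Law of sines: |BA| = |CB|·sin C/sin A ≈ 102.76.
The bisector from A has length 2·|BA|·|AC|·cos(∠A/2)/(|BA|+|AC|) ≈ 40.078.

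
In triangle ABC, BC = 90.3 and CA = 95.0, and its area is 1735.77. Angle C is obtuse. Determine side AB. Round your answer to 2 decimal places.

181.30

From area = ½·BC·CA·sin C, we get sin C = 2·area/(BC·CA) ≈ 0.40468.
Taking the obtuse solution, ∠C ≈ 156.13°.
Law of cosines then gives AB ≈ 181.3.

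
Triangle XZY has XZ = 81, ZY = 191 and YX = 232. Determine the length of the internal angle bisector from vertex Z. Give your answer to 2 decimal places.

By the law of cosines, cos Z = (XZ² + ZY² − YX²) / (2·XZ·ZY) ≈ -0.34846, so ∠Z ≈ 110.39°.
The bisector from Z has length 2·XZ·ZY·cos(∠Z/2)/(XZ+ZY) ≈ 64.929.

t_Z ≈ 64.93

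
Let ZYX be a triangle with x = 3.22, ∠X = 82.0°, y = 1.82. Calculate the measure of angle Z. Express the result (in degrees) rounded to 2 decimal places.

Law of sines: sin Y = y·sin X/x ≈ 0.55972.
Since x ≥ y, only the acute value applies: ∠Y ≈ 34.04°.
Then ∠Z = 180° − ∠X − ∠Y ≈ 63.96°.

∠Z ≈ 63.96°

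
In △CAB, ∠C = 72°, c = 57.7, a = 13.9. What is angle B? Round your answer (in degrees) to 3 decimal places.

Law of sines: sin A = a·sin C/c ≈ 0.22911.
Since c ≥ a, only the acute value applies: ∠A ≈ 13.24°.
Then ∠B = 180° − ∠C − ∠A ≈ 94.76°.

∠B ≈ 94.755°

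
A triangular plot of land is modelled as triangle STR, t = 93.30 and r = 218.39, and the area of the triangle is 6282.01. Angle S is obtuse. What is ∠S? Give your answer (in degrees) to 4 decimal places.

From area = ½·t·r·sin S, we get sin S = 2·area/(t·r) ≈ 0.61662.
Taking the obtuse solution, ∠S ≈ 141.93°.

141.9306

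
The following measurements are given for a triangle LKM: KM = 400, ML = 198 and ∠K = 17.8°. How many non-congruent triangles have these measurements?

KM·sin K = 400·sin(17.8°) ≈ 122.3.
Since KM sin K < ML < KM (122.3 < 198 < 400), two triangles exist.

2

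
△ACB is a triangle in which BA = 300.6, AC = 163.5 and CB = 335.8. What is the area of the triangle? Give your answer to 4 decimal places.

Semiperimeter s = (335.8 + 300.6 + 163.5)/2 = 399.95.
Heron's formula: area = √(399.95·64.15·99.35·236.45) ≈ 24550.

area ≈ 24550.1854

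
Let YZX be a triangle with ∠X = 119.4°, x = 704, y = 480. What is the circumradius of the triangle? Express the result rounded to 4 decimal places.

R ≈ 404.0340

Law of sines: sin Y = y·sin X/x ≈ 0.59401.
Since x ≥ y, only the acute value applies: ∠Y ≈ 36.44°.
Then ∠Z = 180° − ∠X − ∠Y ≈ 24.16°.
Law of sines gives z = x·sin Z/sin X ≈ 330.7.
Circumradius = x/(2 sin X) ≈ 404.03.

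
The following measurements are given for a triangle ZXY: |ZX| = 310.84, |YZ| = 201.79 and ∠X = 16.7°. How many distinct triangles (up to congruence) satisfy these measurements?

|ZX|·sin X = 310.84·sin(16.7°) ≈ 89.32.
Since |ZX| sin X < |YZ| < |ZX| (89.32 < 201.79 < 310.84), two triangles exist.

2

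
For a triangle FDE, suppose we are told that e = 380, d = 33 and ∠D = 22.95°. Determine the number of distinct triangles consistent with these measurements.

0

e·sin D = 380·sin(22.95°) ≈ 148.2.
Since d = 33 < 148.2 = e sin D, no triangle exists.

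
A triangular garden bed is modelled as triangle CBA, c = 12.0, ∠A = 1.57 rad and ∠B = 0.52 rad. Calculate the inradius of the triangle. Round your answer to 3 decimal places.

2.521

The third angle is ∠C = π − ∠B − ∠A = 1.052 rad.
Law of sines: b = c·sin B/sin C ≈ 6.8676.
Law of sines: a = c·sin A/sin C ≈ 13.821.
Area = ½·c·b·sin A ≈ 41.206.
Semiperimeter s = (12+6.8676+13.821)/2 = 16.345.
Inradius = area/s = 41.206/16.345 ≈ 2.5211.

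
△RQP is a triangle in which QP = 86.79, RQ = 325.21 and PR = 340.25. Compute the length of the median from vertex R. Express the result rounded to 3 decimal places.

Median from R: ½√(2·PR² + 2·RQ² − QP²) ≈ 329.97.

329.974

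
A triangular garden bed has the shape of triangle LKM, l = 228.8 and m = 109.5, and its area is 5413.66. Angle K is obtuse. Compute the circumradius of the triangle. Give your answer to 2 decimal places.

From area = ½·m·l·sin K, we get sin K = 2·area/(m·l) ≈ 0.43217.
Taking the obtuse solution, ∠K ≈ 2.695 rad.
Law of cosines then gives k ≈ 330.95.
Circumradius = k/(2 sin K) ≈ 382.89.

382.89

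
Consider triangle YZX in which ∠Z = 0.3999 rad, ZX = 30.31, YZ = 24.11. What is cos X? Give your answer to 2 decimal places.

0.65

By the law of cosines, XY² = YZ² + ZX² − 2·YZ·ZX·cos Z = 153.76, so XY ≈ 12.4.
Law of cosines again: cos X = (ZX² + XY² − YZ²)/(2·ZX·XY) ≈ 0.65342, so ∠X ≈ 0.8587 rad.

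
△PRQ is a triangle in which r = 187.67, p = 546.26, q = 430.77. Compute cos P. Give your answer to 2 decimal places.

-0.48

By the law of cosines, cos P = (r² + q² − p²) / (2·r·q) ≈ -0.48005, so ∠P ≈ 118.69°.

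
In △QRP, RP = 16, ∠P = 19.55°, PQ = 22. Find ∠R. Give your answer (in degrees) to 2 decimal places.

∠R ≈ 122.73°

By the law of cosines, QR² = RP² + PQ² − 2·RP·PQ·cos P = 76.586, so QR ≈ 8.7513.
Law of cosines again: cos R = (QR² + RP² − PQ²)/(2·QR·RP) ≈ -0.54068, so ∠R ≈ 122.73°.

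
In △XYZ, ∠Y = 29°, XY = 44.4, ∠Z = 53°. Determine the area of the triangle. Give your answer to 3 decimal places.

592.531

The third angle is ∠X = 180° − ∠Y − ∠Z = 98.00°.
Law of sines: YZ = XY·sin X/sin Z ≈ 55.054.
Law of sines: ZX = XY·sin Y/sin Z ≈ 26.953.
Area = ½·XY·YZ·sin Y ≈ 592.53.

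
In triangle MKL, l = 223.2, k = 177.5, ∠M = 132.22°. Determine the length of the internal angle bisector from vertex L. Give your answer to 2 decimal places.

By the law of cosines, m² = k² + l² − 2·k·l·cos M = 1.3457e+05, so m ≈ 366.84.
Law of cosines again: cos L = (m² + k² − l²)/(2·m·k) ≈ 0.89273, so ∠L ≈ 26.78°.
The bisector from L has length 2·m·k·cos(∠L/2)/(m+k) ≈ 232.74.

232.74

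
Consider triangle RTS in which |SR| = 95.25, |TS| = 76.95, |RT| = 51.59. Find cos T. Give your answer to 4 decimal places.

By the law of cosines, cos T = (|RT|² + |TS|² − |SR|²) / (2·|RT|·|TS|) ≈ -0.06168, so ∠T ≈ 93.54°.

cos T ≈ -0.0617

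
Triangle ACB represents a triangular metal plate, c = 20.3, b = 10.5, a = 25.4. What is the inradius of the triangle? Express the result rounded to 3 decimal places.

Semiperimeter s = (25.4 + 20.3 + 10.5)/2 = 28.1.
Heron's formula: area = √(28.1·2.7·7.8·17.6) ≈ 102.06.
Inradius = area/s = 102.06/28.1 ≈ 3.6319.

r ≈ 3.632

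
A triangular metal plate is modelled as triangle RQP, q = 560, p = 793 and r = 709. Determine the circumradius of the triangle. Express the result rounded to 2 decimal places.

By the law of cosines, cos R = (q² + p² − r²) / (2·q·p) ≈ 0.49515, so ∠R ≈ 60.32°.
Circumradius = r/(2 sin R) ≈ 408.03.

408.03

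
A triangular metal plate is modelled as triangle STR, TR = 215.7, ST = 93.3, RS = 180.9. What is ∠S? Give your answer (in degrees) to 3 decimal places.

∠S ≈ 98.684°

By the law of cosines, cos S = (RS² + ST² − TR²) / (2·RS·ST) ≈ -0.15099, so ∠S ≈ 98.68°.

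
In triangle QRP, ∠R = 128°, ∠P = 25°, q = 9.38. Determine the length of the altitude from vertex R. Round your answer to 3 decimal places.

The third angle is ∠Q = 180° − ∠R − ∠P = 27.00°.
Law of sines: r = q·sin R/sin Q ≈ 16.281.
Law of sines: p = q·sin P/sin Q ≈ 8.7318.
Area = ½·q·r·sin P ≈ 32.271.
The altitude from R has length 2·area/r ≈ 3.9642.

3.964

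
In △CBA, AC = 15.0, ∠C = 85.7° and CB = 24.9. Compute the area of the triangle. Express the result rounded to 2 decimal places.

area ≈ 186.22

Area = ½·AC·CB·sin C ≈ 186.22.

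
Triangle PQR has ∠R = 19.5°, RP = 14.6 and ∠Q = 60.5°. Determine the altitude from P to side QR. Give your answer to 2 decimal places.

The third angle is ∠P = 180° − ∠Q − ∠R = 100.00°.
Law of sines: QR = RP·sin P/sin Q ≈ 16.52.
Law of sines: PQ = RP·sin R/sin Q ≈ 5.5995.
Area = ½·RP·QR·sin R ≈ 40.256.
The altitude from P has length 2·area/QR ≈ 4.8736.

h_P ≈ 4.87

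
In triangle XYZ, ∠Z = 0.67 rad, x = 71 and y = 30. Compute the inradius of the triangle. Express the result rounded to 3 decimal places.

r ≈ 8.701

By the law of cosines, z² = x² + y² − 2·x·y·cos Z = 2601.9, so z ≈ 51.009.
Area = ½·x·y·sin Z ≈ 661.35.
Semiperimeter s = (71+30+51.009)/2 = 76.005.
Inradius = area/s = 661.35/76.005 ≈ 8.7015.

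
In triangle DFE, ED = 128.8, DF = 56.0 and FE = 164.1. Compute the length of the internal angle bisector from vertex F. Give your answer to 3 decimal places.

By the law of cosines, cos F = (DF² + FE² − ED²) / (2·DF·FE) ≈ 0.73319, so ∠F ≈ 42.85°.
The bisector from F has length 2·DF·FE·cos(∠F/2)/(DF+FE) ≈ 77.735.

t_F ≈ 77.735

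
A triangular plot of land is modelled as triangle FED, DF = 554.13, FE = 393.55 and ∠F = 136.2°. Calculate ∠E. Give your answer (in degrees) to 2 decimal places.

By the law of cosines, ED² = DF² + FE² − 2·DF·FE·cos F = 7.7674e+05, so ED ≈ 881.33.
Law of cosines again: cos E = (FE² + ED² − DF²)/(2·FE·ED) ≈ 0.90034, so ∠E ≈ 25.80°.

∠E ≈ 25.80°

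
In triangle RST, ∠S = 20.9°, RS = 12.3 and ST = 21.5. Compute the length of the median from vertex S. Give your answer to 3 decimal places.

m_S ≈ 16.641

By the law of cosines, TR² = RS² + ST² − 2·RS·ST·cos S = 119.44, so TR ≈ 10.929.
Median from S: ½√(2·RS² + 2·ST² − TR²) ≈ 16.641.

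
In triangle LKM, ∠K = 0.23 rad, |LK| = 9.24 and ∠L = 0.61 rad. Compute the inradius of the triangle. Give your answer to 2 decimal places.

The third angle is ∠M = π − ∠L − ∠K = 2.302 rad.
Law of sines: |KM| = |LK|·sin L/sin M ≈ 7.1085.
Law of sines: |ML| = |LK|·sin K/sin M ≈ 2.8289.
Area = ½·|LK|·|KM|·sin K ≈ 7.4871.
Semiperimeter s = (7.1085+2.8289+9.24)/2 = 9.5887.
Inradius = area/s = 7.4871/9.5887 ≈ 0.78082.

r ≈ 0.78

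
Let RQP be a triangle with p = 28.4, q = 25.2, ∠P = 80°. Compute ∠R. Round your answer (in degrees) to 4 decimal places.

Law of sines: sin Q = q·sin P/p ≈ 0.87384.
Since p ≥ q, only the acute value applies: ∠Q ≈ 60.91°.
Then ∠R = 180° − ∠P − ∠Q ≈ 39.09°.

∠R ≈ 39.0916°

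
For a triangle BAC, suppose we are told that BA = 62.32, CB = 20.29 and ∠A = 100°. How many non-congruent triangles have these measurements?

0

BA·sin A = 62.32·sin(100°) ≈ 61.37.
Since ∠A is not acute, a triangle exists only if CB > BA; here CB ≤ BA, so there is no triangle.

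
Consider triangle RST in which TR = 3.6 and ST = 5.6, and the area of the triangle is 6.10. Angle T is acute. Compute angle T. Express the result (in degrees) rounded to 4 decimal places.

∠T ≈ 37.2403°

From area = ½·ST·TR·sin T, we get sin T = 2·area/(ST·TR) ≈ 0.60516.
Taking the acute solution, ∠T ≈ 37.24°.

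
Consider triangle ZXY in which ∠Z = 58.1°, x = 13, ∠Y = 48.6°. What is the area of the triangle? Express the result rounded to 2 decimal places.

The third angle is ∠X = 180° − ∠Y − ∠Z = 73.30°.
Law of sines: z = x·sin Z/sin X ≈ 11.523.
Law of sines: y = x·sin Y/sin X ≈ 10.181.
Area = ½·x·z·sin Y ≈ 56.181.

area ≈ 56.18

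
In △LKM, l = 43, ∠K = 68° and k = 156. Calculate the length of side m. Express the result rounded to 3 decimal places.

Law of sines: sin L = l·sin K/k ≈ 0.25557.
Since k ≥ l, only the acute value applies: ∠L ≈ 14.81°.
Then ∠M = 180° − ∠K − ∠L ≈ 97.19°.
Law of sines gives m = k·sin M/sin K ≈ 166.93.

166.927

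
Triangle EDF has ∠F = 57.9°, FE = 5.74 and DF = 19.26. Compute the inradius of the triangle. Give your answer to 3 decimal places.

r ≈ 2.234

By the law of cosines, ED² = DF² + FE² − 2·DF·FE·cos F = 286.4, so ED ≈ 16.923.
Area = ½·DF·FE·sin F ≈ 46.826.
Semiperimeter s = (19.26+5.74+16.923)/2 = 20.962.
Inradius = area/s = 46.826/20.962 ≈ 2.2339.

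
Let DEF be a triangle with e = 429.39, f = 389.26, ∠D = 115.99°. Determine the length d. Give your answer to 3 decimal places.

694.542

By the law of cosines, d² = e² + f² − 2·e·f·cos D = 4.8239e+05, so d ≈ 694.54.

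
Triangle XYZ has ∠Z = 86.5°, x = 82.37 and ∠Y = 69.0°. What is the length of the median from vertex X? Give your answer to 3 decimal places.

m_X ≈ 187.484

The third angle is ∠X = 180° − ∠Y − ∠Z = 24.50°.
Law of sines: y = x·sin Y/sin X ≈ 185.44.
Law of sines: z = x·sin Z/sin X ≈ 198.26.
Median from X: ½√(2·y² + 2·z² − x²) ≈ 187.48.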